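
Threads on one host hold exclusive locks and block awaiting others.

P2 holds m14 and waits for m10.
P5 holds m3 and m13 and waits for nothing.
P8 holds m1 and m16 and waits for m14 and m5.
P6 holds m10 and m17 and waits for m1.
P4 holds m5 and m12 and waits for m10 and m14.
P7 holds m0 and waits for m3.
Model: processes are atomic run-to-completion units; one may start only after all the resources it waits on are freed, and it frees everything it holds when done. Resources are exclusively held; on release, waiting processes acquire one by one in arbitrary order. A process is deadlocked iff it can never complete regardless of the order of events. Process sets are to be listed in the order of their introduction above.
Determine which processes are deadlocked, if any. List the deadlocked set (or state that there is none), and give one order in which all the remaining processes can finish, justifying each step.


Deadlocked set: P2, P8, P6 and P4.
Key observation: the knot is the closed ring of waits P2 -> P6 -> P8 -> P2; P4 is caught in further circular waits.
A valid finishing order for the others: P5, P7.
Check, step by step:
  run P5 (it waits on nothing); releases m3 and m13
  P7 waits on m3 — all released -> runs and releases m0


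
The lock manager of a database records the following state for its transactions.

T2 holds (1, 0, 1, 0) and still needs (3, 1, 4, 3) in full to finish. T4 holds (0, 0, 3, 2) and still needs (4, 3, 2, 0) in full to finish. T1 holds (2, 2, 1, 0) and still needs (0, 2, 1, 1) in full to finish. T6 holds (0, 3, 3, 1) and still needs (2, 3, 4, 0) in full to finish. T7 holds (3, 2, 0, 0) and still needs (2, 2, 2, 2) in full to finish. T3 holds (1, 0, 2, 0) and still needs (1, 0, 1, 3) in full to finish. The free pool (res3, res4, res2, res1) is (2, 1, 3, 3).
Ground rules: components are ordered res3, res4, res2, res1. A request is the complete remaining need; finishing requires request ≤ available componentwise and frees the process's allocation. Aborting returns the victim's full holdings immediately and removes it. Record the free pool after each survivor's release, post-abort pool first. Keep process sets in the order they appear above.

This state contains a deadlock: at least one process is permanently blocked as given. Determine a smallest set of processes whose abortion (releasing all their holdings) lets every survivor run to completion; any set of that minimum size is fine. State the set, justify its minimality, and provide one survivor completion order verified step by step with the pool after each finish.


Minimum abort set: T7.
Key observation: T1 could never have finished before the abort; with (3, 2, 0, 0) returned by T7, it fits at step 2.
Why nothing smaller works: aborting no one leaves the state deadlocked as given.
The survivors complete as T3, T1, T2, T6, T4. Verifying each step (starting from the post-abort pool):
  pool = (5, 3, 3, 3)
  run T3 (needs (1, 0, 1, 3), free (5, 3, 3, 3)); after release of (1, 0, 2, 0) the pool is (6, 3, 5, 3)
  run T1 (needs (0, 2, 1, 1), free (6, 3, 5, 3)); after release of (2, 2, 1, 0) the pool is (8, 5, 6, 3)
  run T2 (needs (3, 1, 4, 3), free (8, 5, 6, 3)); after release of (1, 0, 1, 0) the pool is (9, 5, 7, 3)
  run T6 (needs (2, 3, 4, 0), free (9, 5, 7, 3)); after release of (0, 3, 3, 1) the pool is (9, 8, 10, 4)
  run T4 (needs (4, 3, 2, 0), free (9, 8, 10, 4)); after release of (0, 0, 3, 2) the pool is (9, 8, 13, 6)


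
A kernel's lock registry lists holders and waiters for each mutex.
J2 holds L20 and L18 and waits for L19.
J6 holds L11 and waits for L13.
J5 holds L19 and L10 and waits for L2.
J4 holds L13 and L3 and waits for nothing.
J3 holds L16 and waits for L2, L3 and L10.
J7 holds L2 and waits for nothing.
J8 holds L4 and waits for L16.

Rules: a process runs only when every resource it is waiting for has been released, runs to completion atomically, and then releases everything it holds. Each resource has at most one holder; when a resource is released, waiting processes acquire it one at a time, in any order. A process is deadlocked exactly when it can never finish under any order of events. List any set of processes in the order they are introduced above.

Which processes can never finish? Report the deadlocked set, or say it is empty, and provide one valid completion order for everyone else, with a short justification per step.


No process is deadlocked.
Key observation: no waiting chain loops back on itself — every chain ends at a process that waits on nothing, so everyone eventually runs.
The rest can finish in the order J4, J7, J5, J3, J6, J8, J2.
Step-by-step check:
  run J4 (it waits on nothing); releases L13 and L3
  run J7 (it waits on nothing); releases L2
  J5 waits on L2 — all released -> runs and releases L19 and L10
  J3 waits on L2, L3 and L10 — all released -> runs and releases L16
  J6 waits on L13 — all released -> runs and releases L11
  J8 waits on L16 — all released -> runs and releases L4
  J2 waits on L19 — all released -> runs and releases L20 and L18


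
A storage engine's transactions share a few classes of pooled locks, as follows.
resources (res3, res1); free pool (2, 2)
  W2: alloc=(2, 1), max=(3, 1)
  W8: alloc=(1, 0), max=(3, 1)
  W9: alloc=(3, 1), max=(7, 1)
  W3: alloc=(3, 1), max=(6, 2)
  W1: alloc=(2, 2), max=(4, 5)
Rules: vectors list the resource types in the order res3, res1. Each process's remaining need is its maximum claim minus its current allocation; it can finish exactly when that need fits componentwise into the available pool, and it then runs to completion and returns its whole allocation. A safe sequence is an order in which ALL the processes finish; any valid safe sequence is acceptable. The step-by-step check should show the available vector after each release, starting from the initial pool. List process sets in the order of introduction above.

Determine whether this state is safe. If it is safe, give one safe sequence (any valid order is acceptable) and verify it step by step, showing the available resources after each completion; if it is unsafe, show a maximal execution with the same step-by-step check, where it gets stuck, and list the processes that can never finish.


SAFE — a valid safe sequence is W2, W9, W8, W1, W3.
Key observation: at W9 the run first touches a limit — (4, 0) against (4, 3), exact on a resource it actually requests.
Step-by-step check:
  pool = (2, 2)
  W2: need (1, 0) fits (2, 2); releases (2, 1), pool now (4, 3)
  W9: need (4, 0) fits (4, 3); releases (3, 1), pool now (7, 4)
  W8: need (2, 1) fits (7, 4); releases (1, 0), pool now (8, 4)
  W1: need (2, 3) fits (8, 4); releases (2, 2), pool now (10, 6)
  W3: need (3, 1) fits (10, 6); releases (3, 1), pool now (13, 7)


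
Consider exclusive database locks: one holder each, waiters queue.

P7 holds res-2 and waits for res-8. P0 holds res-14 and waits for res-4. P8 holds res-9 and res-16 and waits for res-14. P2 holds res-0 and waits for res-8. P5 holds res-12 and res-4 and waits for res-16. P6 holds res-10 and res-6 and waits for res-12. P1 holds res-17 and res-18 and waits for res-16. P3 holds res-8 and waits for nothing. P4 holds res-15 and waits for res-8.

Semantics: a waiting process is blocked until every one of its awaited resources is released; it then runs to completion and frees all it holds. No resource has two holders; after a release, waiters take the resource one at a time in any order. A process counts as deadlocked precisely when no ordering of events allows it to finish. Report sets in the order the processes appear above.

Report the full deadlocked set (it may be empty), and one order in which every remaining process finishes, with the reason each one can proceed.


The deadlocked set is P0, P8, P5, P6 and P1.
Key observation: the wait chain closes on itself along P0 -> P5 -> P8 -> P0; P6 and P1 wait into the deadlock from upstream.
One completion order for the rest: P3, P4, P2, P7.
Verifying each step:
  P3: no waits; runs immediately, freeing res-8
  P4 waits on res-8 — all released -> runs and releases res-15
  P2 waits on res-8 — all released -> runs and releases res-0
  P7 waits on res-8 — all released -> runs and releases res-2


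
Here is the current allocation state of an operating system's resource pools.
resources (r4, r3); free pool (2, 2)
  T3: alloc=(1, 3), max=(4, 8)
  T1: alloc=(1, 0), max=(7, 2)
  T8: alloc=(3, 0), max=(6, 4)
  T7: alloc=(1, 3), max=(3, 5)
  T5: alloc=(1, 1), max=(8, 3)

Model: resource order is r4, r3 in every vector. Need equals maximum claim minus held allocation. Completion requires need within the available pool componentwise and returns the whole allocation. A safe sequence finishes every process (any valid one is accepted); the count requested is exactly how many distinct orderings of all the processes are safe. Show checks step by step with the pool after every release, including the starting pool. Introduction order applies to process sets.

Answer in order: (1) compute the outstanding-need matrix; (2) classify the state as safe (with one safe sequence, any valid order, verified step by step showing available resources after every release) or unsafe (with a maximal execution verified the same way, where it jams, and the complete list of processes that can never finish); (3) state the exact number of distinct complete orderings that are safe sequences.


(1) Need matrix, components ordered r4, r3:
  T3: (3, 5)
  T1: (6, 2)
  T8: (3, 4)
  T7: (2, 2)
  T5: (7, 2)
(2) The state is SAFE; one workable sequence: T7, T8, T3, T1, T5.
Key observation: reading the order forward, T7 is the first process whose need (2, 2) meets the free pool (2, 2) exactly on a resource it requests.
Step-by-step check:
  pool = (2, 2)
  run T7 (needs (2, 2), free (2, 2)); after release of (1, 3) the pool is (3, 5)
  run T8 (needs (3, 4), free (3, 5)); after release of (3, 0) the pool is (6, 5)
  run T3 (needs (3, 5), free (6, 5)); after release of (1, 3) the pool is (7, 8)
  run T1 (needs (6, 2), free (7, 8)); after release of (1, 0) the pool is (8, 8)
  run T5 (needs (7, 2), free (8, 8)); after release of (1, 1) the pool is (9, 9)
(3) Precisely 6 of the possible complete orderings are safe sequences.


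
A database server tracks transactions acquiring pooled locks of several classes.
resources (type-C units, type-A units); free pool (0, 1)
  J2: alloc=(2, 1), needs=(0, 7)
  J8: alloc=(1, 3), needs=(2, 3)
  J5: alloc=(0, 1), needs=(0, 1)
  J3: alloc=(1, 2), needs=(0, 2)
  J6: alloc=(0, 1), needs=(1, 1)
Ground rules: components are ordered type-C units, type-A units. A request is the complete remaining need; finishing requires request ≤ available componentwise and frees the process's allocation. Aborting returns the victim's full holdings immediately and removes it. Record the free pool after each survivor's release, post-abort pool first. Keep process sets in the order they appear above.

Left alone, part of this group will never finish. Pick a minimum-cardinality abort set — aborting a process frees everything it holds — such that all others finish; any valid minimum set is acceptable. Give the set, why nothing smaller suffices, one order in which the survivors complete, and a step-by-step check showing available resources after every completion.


The answer: abort J8.
Key observation: aborting J8 returns (1, 3), and J2 — hopeless before — runs at step 4 with the returned capacity in the pool.
Minimality: the empty abort set fails — the state is deadlocked as it stands.
Survivors finish in the order: J6, J3, J5, J2. Verifying each step (pool after the aborts first):
  pool = (1, 4)
  J6: need (1, 1) fits (1, 4); releases (0, 1), pool now (1, 5)
  J3: need (0, 2) fits (1, 5); releases (1, 2), pool now (2, 7)
  J5: need (0, 1) fits (2, 7); releases (0, 1), pool now (2, 8)
  J2: need (0, 7) fits (2, 8); releases (2, 1), pool now (4, 9)


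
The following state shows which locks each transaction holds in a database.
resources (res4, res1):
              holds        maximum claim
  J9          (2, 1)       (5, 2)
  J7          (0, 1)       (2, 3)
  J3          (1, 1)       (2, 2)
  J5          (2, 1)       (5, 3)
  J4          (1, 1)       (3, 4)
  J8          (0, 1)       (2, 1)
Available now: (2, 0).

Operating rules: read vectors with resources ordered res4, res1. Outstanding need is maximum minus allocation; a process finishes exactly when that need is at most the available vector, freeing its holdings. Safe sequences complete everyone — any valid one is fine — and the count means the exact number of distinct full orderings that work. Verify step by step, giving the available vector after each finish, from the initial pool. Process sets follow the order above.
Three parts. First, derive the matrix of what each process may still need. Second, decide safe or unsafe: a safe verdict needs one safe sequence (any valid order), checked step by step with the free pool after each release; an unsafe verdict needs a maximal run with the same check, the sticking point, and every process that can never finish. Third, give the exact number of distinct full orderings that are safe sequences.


(1) Need matrix, components ordered res4, res1:
  J9: (3, 1)
  J7: (2, 2)
  J3: (1, 1)
  J5: (3, 2)
  J4: (2, 3)
  J8: (2, 0)
(2) SAFE. One safe sequence: J8, J3, J9, J5, J4, J7.
Key observation: at J8 the run first touches a limit — (2, 0) against (2, 0), exact on a resource it actually requests.
Walking it through:
  pool = (2, 0)
  J8: need (2, 0) fits (2, 0); releases (0, 1), pool now (2, 1)
  J3: need (1, 1) fits (2, 1); releases (1, 1), pool now (3, 2)
  J9: need (3, 1) fits (3, 2); releases (2, 1), pool now (5, 3)
  J5: need (3, 2) fits (5, 3); releases (2, 1), pool now (7, 4)
  J4: need (2, 3) fits (7, 4); releases (1, 1), pool now (8, 5)
  J7: need (2, 2) fits (8, 5); releases (0, 1), pool now (8, 6)
(3) Exactly 18 of the possible complete orderings are safe sequences.


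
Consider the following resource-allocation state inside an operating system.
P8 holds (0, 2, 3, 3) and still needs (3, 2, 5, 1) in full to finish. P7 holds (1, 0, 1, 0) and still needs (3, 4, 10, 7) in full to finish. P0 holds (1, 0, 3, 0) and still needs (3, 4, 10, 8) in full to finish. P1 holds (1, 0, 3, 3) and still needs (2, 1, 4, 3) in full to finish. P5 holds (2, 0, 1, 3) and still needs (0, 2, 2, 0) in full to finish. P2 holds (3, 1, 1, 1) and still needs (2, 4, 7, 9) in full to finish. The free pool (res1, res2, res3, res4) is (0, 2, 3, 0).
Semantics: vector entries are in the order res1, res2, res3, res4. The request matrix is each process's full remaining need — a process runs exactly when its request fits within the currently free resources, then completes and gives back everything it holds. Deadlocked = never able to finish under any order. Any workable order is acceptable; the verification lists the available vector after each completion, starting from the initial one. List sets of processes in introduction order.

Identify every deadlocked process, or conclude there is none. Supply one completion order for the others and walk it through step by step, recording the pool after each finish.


The deadlocked set is empty.
Key observation: P5 fits the free pool immediately, and its release cascades until everyone finishes.
A valid finishing order for the others: P5, P1, P8, P2, P7, P0. Verifying each step:
  pool = (0, 2, 3, 0)
  P5: need (0, 2, 2, 0) fits (0, 2, 3, 0); releases (2, 0, 1, 3), pool now (2, 2, 4, 3)
  P1: need (2, 1, 4, 3) fits (2, 2, 4, 3); releases (1, 0, 3, 3), pool now (3, 2, 7, 6)
  P8: need (3, 2, 5, 1) fits (3, 2, 7, 6); releases (0, 2, 3, 3), pool now (3, 4, 10, 9)
  P2: need (2, 4, 7, 9) fits (3, 4, 10, 9); releases (3, 1, 1, 1), pool now (6, 5, 11, 10)
  P7: need (3, 4, 10, 7) fits (6, 5, 11, 10); releases (1, 0, 1, 0), pool now (7, 5, 12, 10)
  P0: need (3, 4, 10, 8) fits (7, 5, 12, 10); releases (1, 0, 3, 0), pool now (8, 5, 15, 10)


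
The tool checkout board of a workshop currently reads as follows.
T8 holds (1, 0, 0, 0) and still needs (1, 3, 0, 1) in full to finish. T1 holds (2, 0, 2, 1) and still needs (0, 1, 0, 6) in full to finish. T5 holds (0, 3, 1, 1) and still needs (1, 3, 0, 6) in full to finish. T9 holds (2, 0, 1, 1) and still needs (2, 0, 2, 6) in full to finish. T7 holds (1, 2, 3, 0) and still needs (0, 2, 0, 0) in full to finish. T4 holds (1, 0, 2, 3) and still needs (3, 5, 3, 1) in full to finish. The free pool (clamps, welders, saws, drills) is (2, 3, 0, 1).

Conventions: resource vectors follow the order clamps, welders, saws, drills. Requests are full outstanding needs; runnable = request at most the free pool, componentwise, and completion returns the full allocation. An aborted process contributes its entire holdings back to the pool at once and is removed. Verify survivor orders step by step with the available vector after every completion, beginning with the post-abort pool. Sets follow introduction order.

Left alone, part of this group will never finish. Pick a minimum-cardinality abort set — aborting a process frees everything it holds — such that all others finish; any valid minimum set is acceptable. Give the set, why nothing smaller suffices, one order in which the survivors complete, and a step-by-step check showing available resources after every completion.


Minimum abort set: T5 and T9.
Key observation: the deadlocked T1 becomes finishable only because T5 and T9 released (2, 3, 2, 2); it completes at step 4 below.
Minimality, checking each single-abort alternative: T8 alone leaves T1 blocked (short on drills); T1 alone leaves T5 blocked (short on drills); T5 alone leaves T1 blocked (short on drills); T9 alone leaves T1 blocked (short on drills); T7 alone leaves T1 blocked (short on drills); T4 alone leaves T1 blocked (short on drills).
One survivor order: T7, T8, T4, T1. Walking it through (post-abort pool first):
  pool = (4, 6, 2, 3)
  T7 needs (0, 2, 0, 0) <= (4, 6, 2, 3) -> finishes; pool += (1, 2, 3, 0) = (5, 8, 5, 3)
  T8 needs (1, 3, 0, 1) <= (5, 8, 5, 3) -> finishes; pool += (1, 0, 0, 0) = (6, 8, 5, 3)
  T4 needs (3, 5, 3, 1) <= (6, 8, 5, 3) -> finishes; pool += (1, 0, 2, 3) = (7, 8, 7, 6)
  T1 needs (0, 1, 0, 6) <= (7, 8, 7, 6) -> finishes; pool += (2, 0, 2, 1) = (9, 8, 9, 7)


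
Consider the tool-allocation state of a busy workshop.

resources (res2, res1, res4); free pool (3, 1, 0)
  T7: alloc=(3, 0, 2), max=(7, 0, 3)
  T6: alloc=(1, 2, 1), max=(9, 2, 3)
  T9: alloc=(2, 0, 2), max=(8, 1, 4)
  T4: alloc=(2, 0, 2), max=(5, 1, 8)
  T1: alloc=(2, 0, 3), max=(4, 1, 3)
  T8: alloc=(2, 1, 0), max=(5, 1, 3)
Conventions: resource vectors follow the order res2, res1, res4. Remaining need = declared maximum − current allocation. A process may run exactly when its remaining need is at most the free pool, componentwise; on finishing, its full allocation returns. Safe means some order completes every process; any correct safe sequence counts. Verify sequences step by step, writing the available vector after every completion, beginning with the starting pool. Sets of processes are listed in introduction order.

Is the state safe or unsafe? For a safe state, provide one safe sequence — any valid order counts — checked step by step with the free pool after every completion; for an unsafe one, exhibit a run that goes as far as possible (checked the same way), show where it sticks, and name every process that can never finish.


SAFE, for example via the order T1, T7, T9, T8, T4, T6.
Key observation: T1 is the earliest step where a requested resource binds exactly: need (2, 1, 0), pool (3, 1, 0) at its turn.
Walking it through:
  pool = (3, 1, 0)
  run T1 (needs (2, 1, 0), free (3, 1, 0)); after release of (2, 0, 3) the pool is (5, 1, 3)
  run T7 (needs (4, 0, 1), free (5, 1, 3)); after release of (3, 0, 2) the pool is (8, 1, 5)
  run T9 (needs (6, 1, 2), free (8, 1, 5)); after release of (2, 0, 2) the pool is (10, 1, 7)
  run T8 (needs (3, 0, 3), free (10, 1, 7)); after release of (2, 1, 0) the pool is (12, 2, 7)
  run T4 (needs (3, 1, 6), free (12, 2, 7)); after release of (2, 0, 2) the pool is (14, 2, 9)
  run T6 (needs (8, 0, 2), free (14, 2, 9)); after release of (1, 2, 1) the pool is (15, 4, 10)


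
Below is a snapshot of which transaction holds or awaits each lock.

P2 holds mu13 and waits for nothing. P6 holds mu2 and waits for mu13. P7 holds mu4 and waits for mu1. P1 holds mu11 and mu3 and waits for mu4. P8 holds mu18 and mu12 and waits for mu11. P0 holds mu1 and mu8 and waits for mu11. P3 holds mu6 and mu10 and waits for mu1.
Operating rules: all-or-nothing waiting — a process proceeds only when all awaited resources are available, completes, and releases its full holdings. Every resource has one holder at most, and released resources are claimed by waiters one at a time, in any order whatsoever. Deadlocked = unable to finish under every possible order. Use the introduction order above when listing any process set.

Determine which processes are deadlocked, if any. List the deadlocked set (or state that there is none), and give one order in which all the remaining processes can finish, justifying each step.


The deadlocked set is P7, P1, P8, P0 and P3.
Key observation: the knot is the closed ring of waits P7 -> P0 -> P1 -> P7; P8 and P3 wait into the deadlock from upstream.
A valid finishing order for the others: P2, P6.
Step-by-step check:
  P2: no waits; runs immediately, freeing mu13
  P6: everything it awaited (mu13) is free; runs, freeing mu2


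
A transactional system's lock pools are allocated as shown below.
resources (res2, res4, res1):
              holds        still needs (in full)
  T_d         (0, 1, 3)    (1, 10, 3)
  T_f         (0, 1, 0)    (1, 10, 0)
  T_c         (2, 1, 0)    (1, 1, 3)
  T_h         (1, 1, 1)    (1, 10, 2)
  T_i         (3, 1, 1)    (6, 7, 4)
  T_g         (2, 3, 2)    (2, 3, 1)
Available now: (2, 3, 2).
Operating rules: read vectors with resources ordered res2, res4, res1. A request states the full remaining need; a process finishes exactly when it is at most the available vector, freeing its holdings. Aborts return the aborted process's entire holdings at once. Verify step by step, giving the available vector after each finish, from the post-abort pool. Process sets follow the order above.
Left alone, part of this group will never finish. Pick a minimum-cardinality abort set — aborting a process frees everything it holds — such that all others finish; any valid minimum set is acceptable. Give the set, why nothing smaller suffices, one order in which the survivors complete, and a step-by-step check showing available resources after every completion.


Abort T_f and T_h.
Key observation: the deadlocked T_d becomes finishable only because T_f and T_h released (1, 2, 1); it completes at step 4 below.
No one abort is enough; case by case: T_d alone leaves T_f blocked (short on res4); T_f alone leaves T_d blocked (short on res4); T_c alone leaves T_d blocked (short on res4); T_h alone leaves T_d blocked (short on res4); T_i alone leaves T_d blocked (short on res4); T_g alone leaves T_d blocked (short on res4).
Survivors finish in the order: T_c, T_g, T_i, T_d. Walking it through (pool after the aborts first):
  pool = (3, 5, 3)
  T_c: need (1, 1, 3) fits (3, 5, 3); releases (2, 1, 0), pool now (5, 6, 3)
  T_g: need (2, 3, 1) fits (5, 6, 3); releases (2, 3, 2), pool now (7, 9, 5)
  T_i: need (6, 7, 4) fits (7, 9, 5); releases (3, 1, 1), pool now (10, 10, 6)
  T_d: need (1, 10, 3) fits (10, 10, 6); releases (0, 1, 3), pool now (10, 11, 9)


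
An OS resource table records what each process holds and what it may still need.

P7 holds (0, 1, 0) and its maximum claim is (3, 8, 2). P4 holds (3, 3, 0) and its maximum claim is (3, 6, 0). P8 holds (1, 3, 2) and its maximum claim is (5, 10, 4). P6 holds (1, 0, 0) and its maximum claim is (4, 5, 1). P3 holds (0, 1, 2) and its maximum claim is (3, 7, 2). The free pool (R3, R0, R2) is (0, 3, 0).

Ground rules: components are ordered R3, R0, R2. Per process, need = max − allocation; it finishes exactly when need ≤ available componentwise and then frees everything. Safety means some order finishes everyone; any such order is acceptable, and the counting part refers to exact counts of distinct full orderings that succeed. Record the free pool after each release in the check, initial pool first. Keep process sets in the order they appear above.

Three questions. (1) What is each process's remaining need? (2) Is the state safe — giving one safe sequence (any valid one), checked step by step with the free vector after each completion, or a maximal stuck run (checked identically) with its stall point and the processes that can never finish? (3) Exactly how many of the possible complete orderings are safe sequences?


(1) Outstanding need per process (order R3, R0, R2):
  P7: (3, 7, 2)
  P4: (0, 3, 0)
  P8: (4, 7, 2)
  P6: (3, 5, 1)
  P3: (3, 6, 0)
(2) SAFE. One safe sequence: P4, P3, P6, P8, P7.
Key observation: the first exact fit in this order is P4 — it needs (0, 3, 0) with (0, 3, 0) free, meeting a requested resource to the last unit.
Walking it through:
  pool = (0, 3, 0)
  P4 needs (0, 3, 0) <= (0, 3, 0) -> finishes; pool += (3, 3, 0) = (3, 6, 0)
  P3 needs (3, 6, 0) <= (3, 6, 0) -> finishes; pool += (0, 1, 2) = (3, 7, 2)
  P6 needs (3, 5, 1) <= (3, 7, 2) -> finishes; pool += (1, 0, 0) = (4, 7, 2)
  P8 needs (4, 7, 2) <= (4, 7, 2) -> finishes; pool += (1, 3, 2) = (5, 10, 4)
  P7 needs (3, 7, 2) <= (5, 10, 4) -> finishes; pool += (0, 1, 0) = (5, 11, 4)
(3) Precisely 3 of the possible complete orderings are safe sequences.


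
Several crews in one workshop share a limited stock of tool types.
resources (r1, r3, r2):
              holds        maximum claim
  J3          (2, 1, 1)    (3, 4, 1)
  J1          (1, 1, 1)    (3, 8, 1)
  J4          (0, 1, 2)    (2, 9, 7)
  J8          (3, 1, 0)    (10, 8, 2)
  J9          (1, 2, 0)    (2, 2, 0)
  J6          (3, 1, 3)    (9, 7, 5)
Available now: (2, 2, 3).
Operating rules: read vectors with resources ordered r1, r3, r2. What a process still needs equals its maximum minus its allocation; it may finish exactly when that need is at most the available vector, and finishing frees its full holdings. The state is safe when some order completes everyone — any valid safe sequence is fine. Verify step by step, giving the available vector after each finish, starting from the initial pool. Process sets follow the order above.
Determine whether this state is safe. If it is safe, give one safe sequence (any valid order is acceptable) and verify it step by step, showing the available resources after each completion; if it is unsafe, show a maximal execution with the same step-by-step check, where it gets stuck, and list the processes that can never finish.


The state is UNSAFE.
Key observation: the pool after J9, J3 is (5, 5, 4); every surviving request exceeds it in r3, so progress ends there.
A maximal execution: J9, J3 — then nothing else fits. Walking it through:
  pool = (2, 2, 3)
  J9 needs (1, 0, 0) <= (2, 2, 3) -> finishes; pool += (1, 2, 0) = (3, 4, 3)
  J3 needs (1, 3, 0) <= (3, 4, 3) -> finishes; pool += (2, 1, 1) = (5, 5, 4)
  J1 cannot run: need (2, 7, 0) vs free (5, 5, 4) (insufficient r3)
  J4 cannot run: need (2, 8, 5) vs free (5, 5, 4) (insufficient r3 and r2)
  J8 cannot run: need (7, 7, 2) vs free (5, 5, 4) (insufficient r1 and r3)
  J6 cannot run: need (6, 6, 2) vs free (5, 5, 4) (insufficient r1 and r3)
Permanently blocked: J1, J4, J8 and J6.


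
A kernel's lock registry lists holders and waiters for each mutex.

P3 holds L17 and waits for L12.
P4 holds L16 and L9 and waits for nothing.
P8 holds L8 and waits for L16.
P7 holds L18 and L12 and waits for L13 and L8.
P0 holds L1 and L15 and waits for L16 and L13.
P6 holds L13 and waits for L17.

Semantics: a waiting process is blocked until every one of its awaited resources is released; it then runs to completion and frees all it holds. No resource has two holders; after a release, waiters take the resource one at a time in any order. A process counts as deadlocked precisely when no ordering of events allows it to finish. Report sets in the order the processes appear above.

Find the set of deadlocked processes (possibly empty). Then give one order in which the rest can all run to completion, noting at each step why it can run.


Deadlocked: P3, P7, P0 and P6.
Key observation: nobody on the ring P3 -> P7 -> P6 -> P3 can start until another member finishes, which never happens; P0 waits into the deadlock from upstream.
One completion order for the rest: P4, P8.
Check, step by step:
  P4: no waits; runs immediately, freeing L16 and L9
  P8: everything it awaited (L16) is free; runs, freeing L8


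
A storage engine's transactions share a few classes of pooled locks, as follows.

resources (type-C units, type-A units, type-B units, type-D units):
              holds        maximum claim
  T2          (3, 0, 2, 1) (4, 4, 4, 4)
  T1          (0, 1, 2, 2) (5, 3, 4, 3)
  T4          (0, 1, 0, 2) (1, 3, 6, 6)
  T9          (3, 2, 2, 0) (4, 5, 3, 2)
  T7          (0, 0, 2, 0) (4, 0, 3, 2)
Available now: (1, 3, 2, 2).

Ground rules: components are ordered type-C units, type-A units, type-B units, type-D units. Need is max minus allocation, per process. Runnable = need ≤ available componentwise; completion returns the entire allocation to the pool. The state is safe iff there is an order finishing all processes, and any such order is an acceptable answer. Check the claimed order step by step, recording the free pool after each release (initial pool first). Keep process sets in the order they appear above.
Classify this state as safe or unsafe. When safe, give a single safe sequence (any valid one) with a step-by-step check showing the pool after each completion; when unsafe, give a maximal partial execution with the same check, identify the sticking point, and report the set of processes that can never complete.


UNSAFE — no complete ordering exists.
Key observation: after T9, T7 the pool peaks at (4, 5, 6, 2), and each blocked process is short somewhere: T2 on type-D units; T1 on type-C units; T4 on type-D units.
A maximal execution: T9, T7 — then nothing else fits. Check, step by step:
  pool = (1, 3, 2, 2)
  run T9 (needs (1, 3, 1, 2), free (1, 3, 2, 2)); after release of (3, 2, 2, 0) the pool is (4, 5, 4, 2)
  run T7 (needs (4, 0, 1, 2), free (4, 5, 4, 2)); after release of (0, 0, 2, 0) the pool is (4, 5, 6, 2)
  T2 still needs (1, 4, 2, 3) but only (4, 5, 6, 2) is free — short on type-D units
  T1 still needs (5, 2, 2, 1) but only (4, 5, 6, 2) is free — short on type-C units
  T4 still needs (1, 2, 6, 4) but only (4, 5, 6, 2) is free — short on type-D units
Never able to finish: T2, T1 and T4.


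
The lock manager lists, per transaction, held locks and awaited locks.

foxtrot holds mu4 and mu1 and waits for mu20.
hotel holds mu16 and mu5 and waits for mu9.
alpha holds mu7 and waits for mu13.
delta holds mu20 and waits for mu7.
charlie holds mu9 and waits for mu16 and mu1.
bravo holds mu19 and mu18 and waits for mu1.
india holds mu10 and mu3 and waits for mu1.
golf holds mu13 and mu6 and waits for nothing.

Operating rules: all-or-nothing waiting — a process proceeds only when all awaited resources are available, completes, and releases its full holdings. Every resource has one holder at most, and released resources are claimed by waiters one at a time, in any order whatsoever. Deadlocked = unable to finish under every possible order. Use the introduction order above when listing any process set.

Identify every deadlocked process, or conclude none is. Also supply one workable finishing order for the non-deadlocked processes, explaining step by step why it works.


Deadlocked: hotel and charlie.
Key observation: the cycle hotel -> charlie -> hotel can never break — each member waits on the next; no other process is dragged down with it.
One completion order for the rest: golf, alpha, delta, foxtrot, india, bravo.
Step-by-step check:
  golf waits on nothing -> runs at once and releases mu13 and mu6
  alpha waits on mu13 — all released -> runs and releases mu7
  delta waits on mu7 — all released -> runs and releases mu20
  foxtrot waits on mu20 — all released -> runs and releases mu4 and mu1
  india waits on mu1 — all released -> runs and releases mu10 and mu3
  bravo waits on mu1 — all released -> runs and releases mu19 and mu18


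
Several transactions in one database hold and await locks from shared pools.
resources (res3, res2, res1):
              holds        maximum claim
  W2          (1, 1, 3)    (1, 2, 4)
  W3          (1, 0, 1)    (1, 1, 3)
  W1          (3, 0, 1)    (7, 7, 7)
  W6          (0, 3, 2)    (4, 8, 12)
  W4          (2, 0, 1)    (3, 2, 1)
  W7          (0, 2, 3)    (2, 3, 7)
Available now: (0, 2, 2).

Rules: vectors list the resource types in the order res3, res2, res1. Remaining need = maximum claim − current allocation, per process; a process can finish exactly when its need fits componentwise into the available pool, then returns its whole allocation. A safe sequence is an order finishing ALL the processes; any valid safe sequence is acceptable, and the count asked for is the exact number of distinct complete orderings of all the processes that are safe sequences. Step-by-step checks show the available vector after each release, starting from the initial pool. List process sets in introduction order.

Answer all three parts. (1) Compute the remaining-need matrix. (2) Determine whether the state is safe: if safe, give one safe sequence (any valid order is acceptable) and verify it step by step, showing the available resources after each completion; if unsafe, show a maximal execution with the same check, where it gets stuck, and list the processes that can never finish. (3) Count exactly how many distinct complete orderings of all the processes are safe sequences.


(1) Outstanding need per process (order res3, res2, res1):
  W2: (0, 1, 1)
  W3: (0, 1, 2)
  W1: (4, 7, 6)
  W6: (4, 5, 10)
  W4: (1, 2, 0)
  W7: (2, 1, 4)
(2) SAFE, for example via the order W3, W2, W7, W4, W6, W1.
Key observation: the first exact fit in this order is W3 — it needs (0, 1, 2) with (0, 2, 2) free, meeting a requested resource to the last unit.
Verifying each step:
  pool = (0, 2, 2)
  W3 needs (0, 1, 2) <= (0, 2, 2) -> finishes; pool += (1, 0, 1) = (1, 2, 3)
  W2 needs (0, 1, 1) <= (1, 2, 3) -> finishes; pool += (1, 1, 3) = (2, 3, 6)
  W7 needs (2, 1, 4) <= (2, 3, 6) -> finishes; pool += (0, 2, 3) = (2, 5, 9)
  W4 needs (1, 2, 0) <= (2, 5, 9) -> finishes; pool += (2, 0, 1) = (4, 5, 10)
  W6 needs (4, 5, 10) <= (4, 5, 10) -> finishes; pool += (0, 3, 2) = (4, 8, 12)
  W1 needs (4, 7, 6) <= (4, 8, 12) -> finishes; pool += (3, 0, 1) = (7, 8, 13)
(3) The exact count: 8 of the possible complete orderings are safe sequences.


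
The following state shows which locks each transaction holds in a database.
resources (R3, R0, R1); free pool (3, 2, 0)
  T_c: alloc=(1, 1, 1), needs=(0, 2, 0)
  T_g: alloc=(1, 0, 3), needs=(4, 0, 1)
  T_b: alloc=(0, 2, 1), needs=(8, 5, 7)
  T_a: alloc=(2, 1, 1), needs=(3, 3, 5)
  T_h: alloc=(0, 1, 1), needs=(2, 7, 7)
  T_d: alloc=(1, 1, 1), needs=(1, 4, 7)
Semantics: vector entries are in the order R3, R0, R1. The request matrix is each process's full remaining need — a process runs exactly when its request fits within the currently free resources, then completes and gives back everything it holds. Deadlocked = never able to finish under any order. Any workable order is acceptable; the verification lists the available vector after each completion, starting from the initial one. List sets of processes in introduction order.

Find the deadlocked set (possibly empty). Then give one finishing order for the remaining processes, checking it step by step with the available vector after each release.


The deadlocked set is T_b, T_a, T_h and T_d.
Key observation: even finishing T_c, T_g leaves just (5, 3, 4) free — too little R1 for any of the remaining processes.
One completion order for the rest: T_c, T_g. Step-by-step check:
  pool = (3, 2, 0)
  T_c: need (0, 2, 0) fits (3, 2, 0); releases (1, 1, 1), pool now (4, 3, 1)
  T_g: need (4, 0, 1) fits (4, 3, 1); releases (1, 0, 3), pool now (5, 3, 4)
The stuck group stays short no matter what:
  blocked: T_b wants (8, 5, 7), pool (5, 3, 4) — not enough R3, R0 and R1
  blocked: T_a wants (3, 3, 5), pool (5, 3, 4) — not enough R1
  blocked: T_h wants (2, 7, 7), pool (5, 3, 4) — not enough R0 and R1
  blocked: T_d wants (1, 4, 7), pool (5, 3, 4) — not enough R0 and R1


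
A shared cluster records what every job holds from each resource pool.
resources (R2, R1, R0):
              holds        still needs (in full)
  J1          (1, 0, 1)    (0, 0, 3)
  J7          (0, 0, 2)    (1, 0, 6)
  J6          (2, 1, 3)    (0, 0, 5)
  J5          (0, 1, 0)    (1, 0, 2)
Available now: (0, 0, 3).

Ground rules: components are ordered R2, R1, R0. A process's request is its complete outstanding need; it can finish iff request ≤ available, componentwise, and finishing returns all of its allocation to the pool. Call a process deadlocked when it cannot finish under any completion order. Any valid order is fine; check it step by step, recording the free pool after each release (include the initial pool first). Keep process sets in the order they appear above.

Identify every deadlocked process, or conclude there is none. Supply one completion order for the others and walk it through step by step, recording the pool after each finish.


Deadlocked set: J7 and J6.
Key observation: R0 is the bottleneck — with J1, J5 done the pool holds (1, 1, 4), short of every remaining need.
The rest can finish in the order J1, J5. Step-by-step check:
  pool = (0, 0, 3)
  J1: need (0, 0, 3) fits (0, 0, 3); releases (1, 0, 1), pool now (1, 0, 4)
  J5: need (1, 0, 2) fits (1, 0, 4); releases (0, 1, 0), pool now (1, 1, 4)
The stuck group stays short no matter what:
  J7 cannot run: need (1, 0, 6) vs free (1, 1, 4) (insufficient R0)
  J6 cannot run: need (0, 0, 5) vs free (1, 1, 4) (insufficient R0)


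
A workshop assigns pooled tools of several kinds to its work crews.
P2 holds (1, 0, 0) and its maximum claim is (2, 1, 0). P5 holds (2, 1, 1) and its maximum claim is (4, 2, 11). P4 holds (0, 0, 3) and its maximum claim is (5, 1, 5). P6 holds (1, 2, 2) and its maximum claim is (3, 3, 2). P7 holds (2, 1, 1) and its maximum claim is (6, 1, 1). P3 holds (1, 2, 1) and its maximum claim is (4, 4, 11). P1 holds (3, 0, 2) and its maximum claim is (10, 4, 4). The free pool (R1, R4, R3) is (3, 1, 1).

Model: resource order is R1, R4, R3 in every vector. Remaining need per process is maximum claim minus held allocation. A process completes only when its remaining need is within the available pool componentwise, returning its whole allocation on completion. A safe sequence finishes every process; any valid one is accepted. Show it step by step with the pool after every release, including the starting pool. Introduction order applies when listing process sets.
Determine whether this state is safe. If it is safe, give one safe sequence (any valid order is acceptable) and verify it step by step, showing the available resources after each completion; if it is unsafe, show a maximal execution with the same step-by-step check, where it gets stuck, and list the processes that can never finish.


The state is UNSAFE.
Key observation: no order helps: past P2, P6, P7, P4, P1, the free pool tops out at (10, 4, 9), below what each blocked process needs in R3.
The run P2, P6, P7, P4, P1 cannot be extended any further. Verifying each step:
  pool = (3, 1, 1)
  P2: need (1, 1, 0) fits (3, 1, 1); releases (1, 0, 0), pool now (4, 1, 1)
  P6: need (2, 1, 0) fits (4, 1, 1); releases (1, 2, 2), pool now (5, 3, 3)
  P7: need (4, 0, 0) fits (5, 3, 3); releases (2, 1, 1), pool now (7, 4, 4)
  P4: need (5, 1, 2) fits (7, 4, 4); releases (0, 0, 3), pool now (7, 4, 7)
  P1: need (7, 4, 2) fits (7, 4, 7); releases (3, 0, 2), pool now (10, 4, 9)
  P5 cannot run: need (2, 1, 10) vs free (10, 4, 9) (insufficient R3)
  P3 cannot run: need (3, 2, 10) vs free (10, 4, 9) (insufficient R3)
Permanently blocked: P5 and P3.


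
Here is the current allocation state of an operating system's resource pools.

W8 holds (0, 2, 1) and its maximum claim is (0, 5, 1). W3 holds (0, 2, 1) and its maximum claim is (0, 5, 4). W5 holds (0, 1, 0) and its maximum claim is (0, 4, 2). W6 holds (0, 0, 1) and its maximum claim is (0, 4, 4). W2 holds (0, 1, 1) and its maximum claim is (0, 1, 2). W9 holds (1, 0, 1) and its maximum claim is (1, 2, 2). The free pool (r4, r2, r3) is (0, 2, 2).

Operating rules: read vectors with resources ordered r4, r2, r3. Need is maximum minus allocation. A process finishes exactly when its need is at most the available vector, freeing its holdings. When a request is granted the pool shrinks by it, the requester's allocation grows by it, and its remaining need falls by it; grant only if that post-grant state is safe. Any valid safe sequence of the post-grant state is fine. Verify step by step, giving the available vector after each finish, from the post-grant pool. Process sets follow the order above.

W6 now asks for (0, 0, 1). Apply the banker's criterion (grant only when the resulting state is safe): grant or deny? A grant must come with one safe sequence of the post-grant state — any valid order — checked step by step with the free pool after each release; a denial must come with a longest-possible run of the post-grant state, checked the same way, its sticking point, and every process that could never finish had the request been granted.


GRANT. The post-grant state is safe; one safe sequence: W2, W8, W3, W6, W5, W9.
Key observation: with (0, 2, 1) left after the transfer, W2 can run at once — the state stays safe.
Step-by-step check of the post-grant state:
  pool = (0, 2, 1)
  W2 needs (0, 0, 1) <= (0, 2, 1) -> finishes; pool += (0, 1, 1) = (0, 3, 2)
  W8 needs (0, 3, 0) <= (0, 3, 2) -> finishes; pool += (0, 2, 1) = (0, 5, 3)
  W3 needs (0, 3, 3) <= (0, 5, 3) -> finishes; pool += (0, 2, 1) = (0, 7, 4)
  W6 needs (0, 4, 2) <= (0, 7, 4) -> finishes; pool += (0, 0, 2) = (0, 7, 6)
  W5 needs (0, 3, 2) <= (0, 7, 6) -> finishes; pool += (0, 1, 0) = (0, 8, 6)
  W9 needs (0, 2, 1) <= (0, 8, 6) -> finishes; pool += (1, 0, 1) = (1, 8, 7)
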